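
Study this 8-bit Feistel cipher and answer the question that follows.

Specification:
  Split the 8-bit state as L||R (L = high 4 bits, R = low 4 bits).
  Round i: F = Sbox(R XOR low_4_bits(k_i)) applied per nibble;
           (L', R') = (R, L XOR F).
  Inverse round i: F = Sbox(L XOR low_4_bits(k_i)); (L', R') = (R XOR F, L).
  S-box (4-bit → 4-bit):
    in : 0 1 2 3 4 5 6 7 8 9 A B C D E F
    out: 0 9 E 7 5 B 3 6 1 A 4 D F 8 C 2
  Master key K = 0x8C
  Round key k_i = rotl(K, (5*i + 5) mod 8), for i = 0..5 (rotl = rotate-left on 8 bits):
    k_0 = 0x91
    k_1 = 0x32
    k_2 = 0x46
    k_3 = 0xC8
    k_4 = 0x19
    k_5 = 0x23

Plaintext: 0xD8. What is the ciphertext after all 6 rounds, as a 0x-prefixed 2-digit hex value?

0xEE

s_0 = plaintext = 0xD8
s_1 = Round(s_0, k_0) = 0x87
s_2 = Round(s_1, k_1) = 0x73
s_3 = Round(s_2, k_2) = 0x3C
s_4 = Round(s_3, k_3) = 0xC6
s_5 = Round(s_4, k_4) = 0x6E
s_6 = Round(s_5, k_5) = 0xEE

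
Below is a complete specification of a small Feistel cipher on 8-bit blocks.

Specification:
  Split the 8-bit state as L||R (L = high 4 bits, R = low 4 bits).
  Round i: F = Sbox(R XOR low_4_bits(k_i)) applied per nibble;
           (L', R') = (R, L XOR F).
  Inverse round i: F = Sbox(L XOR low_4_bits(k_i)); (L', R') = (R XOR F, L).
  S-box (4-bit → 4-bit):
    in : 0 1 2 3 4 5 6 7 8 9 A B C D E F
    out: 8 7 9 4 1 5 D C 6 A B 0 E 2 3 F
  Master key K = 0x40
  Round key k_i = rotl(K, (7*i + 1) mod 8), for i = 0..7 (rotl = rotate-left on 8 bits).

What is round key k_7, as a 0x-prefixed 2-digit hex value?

0x01

K = 0x40
k_0 = rotl(K, (7*0+1) mod 8) = rotl(K, 1) = 0x80
k_1 = rotl(K, (7*1+1) mod 8) = rotl(K, 0) = 0x40
k_2 = rotl(K, (7*2+1) mod 8) = rotl(K, 7) = 0x20
k_3 = rotl(K, (7*3+1) mod 8) = rotl(K, 6) = 0x10
k_4 = rotl(K, (7*4+1) mod 8) = rotl(K, 5) = 0x08
k_5 = rotl(K, (7*5+1) mod 8) = rotl(K, 4) = 0x04
k_6 = rotl(K, (7*6+1) mod 8) = rotl(K, 3) = 0x02
k_7 = rotl(K, (7*7+1) mod 8) = rotl(K, 2) = 0x01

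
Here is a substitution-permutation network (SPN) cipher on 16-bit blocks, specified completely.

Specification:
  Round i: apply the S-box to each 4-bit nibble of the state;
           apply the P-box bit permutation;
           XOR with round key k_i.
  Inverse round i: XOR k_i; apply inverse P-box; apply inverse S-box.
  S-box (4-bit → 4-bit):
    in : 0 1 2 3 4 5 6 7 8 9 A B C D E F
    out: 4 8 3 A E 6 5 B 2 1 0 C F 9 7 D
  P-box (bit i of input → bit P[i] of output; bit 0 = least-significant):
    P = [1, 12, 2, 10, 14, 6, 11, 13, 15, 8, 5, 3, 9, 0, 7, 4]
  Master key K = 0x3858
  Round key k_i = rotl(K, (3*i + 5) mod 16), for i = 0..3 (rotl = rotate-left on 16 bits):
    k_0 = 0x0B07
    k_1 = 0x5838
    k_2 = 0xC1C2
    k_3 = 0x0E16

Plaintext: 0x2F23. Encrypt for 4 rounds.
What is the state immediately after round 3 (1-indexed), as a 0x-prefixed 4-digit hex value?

0x0085

s_0 = plaintext = 0x2F23
s_1 = Round(s_0, k_0) = 0xDD6E
s_2 = Round(s_1, k_1) = 0x8226
s_3 = Round(s_2, k_2) = 0x0085
s_4 = Round(s_3, k_3) = 0x1EF2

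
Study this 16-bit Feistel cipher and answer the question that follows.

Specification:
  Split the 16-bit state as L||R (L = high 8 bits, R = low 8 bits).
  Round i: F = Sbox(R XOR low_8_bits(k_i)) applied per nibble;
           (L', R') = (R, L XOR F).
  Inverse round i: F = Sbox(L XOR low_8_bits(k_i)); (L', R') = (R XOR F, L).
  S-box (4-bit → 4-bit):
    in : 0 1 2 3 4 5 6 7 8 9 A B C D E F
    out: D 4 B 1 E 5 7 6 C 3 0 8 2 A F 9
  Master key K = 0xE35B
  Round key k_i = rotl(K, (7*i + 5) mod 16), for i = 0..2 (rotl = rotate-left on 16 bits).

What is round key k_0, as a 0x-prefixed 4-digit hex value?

0x6B7C

K = 0xE35B
k_0 = rotl(K, (7*0+5) mod 16) = rotl(K, 5) = 0x6B7C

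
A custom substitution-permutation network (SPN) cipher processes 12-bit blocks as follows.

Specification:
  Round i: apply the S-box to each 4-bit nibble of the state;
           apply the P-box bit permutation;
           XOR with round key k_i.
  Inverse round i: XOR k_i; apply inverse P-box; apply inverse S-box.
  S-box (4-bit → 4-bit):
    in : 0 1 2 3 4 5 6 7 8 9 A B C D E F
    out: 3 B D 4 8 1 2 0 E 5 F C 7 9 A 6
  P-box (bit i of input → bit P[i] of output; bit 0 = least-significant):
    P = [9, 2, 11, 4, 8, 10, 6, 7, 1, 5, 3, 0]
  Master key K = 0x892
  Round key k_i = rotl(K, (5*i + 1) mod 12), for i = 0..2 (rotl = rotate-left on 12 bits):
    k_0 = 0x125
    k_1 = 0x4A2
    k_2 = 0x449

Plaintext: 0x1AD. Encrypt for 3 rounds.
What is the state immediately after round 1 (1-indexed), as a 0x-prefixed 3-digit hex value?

0x6D6

s_0 = plaintext = 0x1AD
s_1 = Round(s_0, k_0) = 0x6D6
s_2 = Round(s_1, k_1) = 0x506
s_3 = Round(s_2, k_2) = 0x14F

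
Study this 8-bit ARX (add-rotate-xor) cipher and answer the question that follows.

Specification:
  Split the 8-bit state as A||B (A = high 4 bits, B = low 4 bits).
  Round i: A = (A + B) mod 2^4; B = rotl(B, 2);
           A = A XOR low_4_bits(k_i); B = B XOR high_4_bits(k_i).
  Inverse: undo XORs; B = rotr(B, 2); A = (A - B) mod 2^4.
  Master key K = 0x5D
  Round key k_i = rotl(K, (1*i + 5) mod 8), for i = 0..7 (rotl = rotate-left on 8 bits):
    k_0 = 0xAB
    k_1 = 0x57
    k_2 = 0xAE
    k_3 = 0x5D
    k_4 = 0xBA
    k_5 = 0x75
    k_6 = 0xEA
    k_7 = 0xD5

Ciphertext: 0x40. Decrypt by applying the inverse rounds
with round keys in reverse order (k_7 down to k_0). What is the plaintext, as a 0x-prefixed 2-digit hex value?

0xDF

s_0 = ciphertext = 0x40
s_1 = InvRound(s_0, k_7) = 0xA7
s_2 = InvRound(s_1, k_6) = 0xA6
s_3 = InvRound(s_2, k_5) = 0xB4
s_4 = InvRound(s_3, k_4) = 0x2F
s_5 = InvRound(s_4, k_3) = 0x5A
s_6 = InvRound(s_5, k_2) = 0xB0
s_7 = InvRound(s_6, k_1) = 0x75
s_8 = InvRound(s_7, k_0) = 0xDF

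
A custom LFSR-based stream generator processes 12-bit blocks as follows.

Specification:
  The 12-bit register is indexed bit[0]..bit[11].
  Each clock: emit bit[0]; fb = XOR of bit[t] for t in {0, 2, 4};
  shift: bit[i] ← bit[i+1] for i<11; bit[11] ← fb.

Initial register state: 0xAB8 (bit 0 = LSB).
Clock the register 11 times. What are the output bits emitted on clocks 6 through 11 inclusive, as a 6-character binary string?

reg_0 = 0xAB8
clock 1: out=0, reg = 0xD5C
clock 2: out=0, reg = 0x6AE
clock 3: out=0, reg = 0xB57
clock 4: out=1, reg = 0xDAB
clock 5: out=1, reg = 0xED5
clock 6: out=1, reg = 0xF6A
clock 7: out=0, reg = 0x7B5
clock 8: out=1, reg = 0xBDA
clock 9: out=0, reg = 0xDED
clock 10: out=1, reg = 0x6F6
clock 11: out=0, reg = 0x37B

101010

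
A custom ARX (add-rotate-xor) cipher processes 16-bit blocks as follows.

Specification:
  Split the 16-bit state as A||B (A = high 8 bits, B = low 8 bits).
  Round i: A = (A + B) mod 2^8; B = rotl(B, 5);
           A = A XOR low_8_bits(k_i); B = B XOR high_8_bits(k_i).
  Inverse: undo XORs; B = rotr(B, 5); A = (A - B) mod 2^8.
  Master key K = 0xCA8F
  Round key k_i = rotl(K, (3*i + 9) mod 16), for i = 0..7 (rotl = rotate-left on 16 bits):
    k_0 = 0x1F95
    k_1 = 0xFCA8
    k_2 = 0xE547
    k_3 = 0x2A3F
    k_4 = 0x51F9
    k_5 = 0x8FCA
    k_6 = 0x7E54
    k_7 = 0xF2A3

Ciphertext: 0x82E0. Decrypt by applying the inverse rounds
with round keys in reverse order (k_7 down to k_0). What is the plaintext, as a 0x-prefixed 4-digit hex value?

0xC7E5

s_0 = ciphertext = 0x82E0
s_1 = InvRound(s_0, k_7) = 0x9190
s_2 = InvRound(s_1, k_6) = 0x4E77
s_3 = InvRound(s_2, k_5) = 0xBDC7
s_4 = InvRound(s_3, k_4) = 0x90B4
s_5 = InvRound(s_4, k_3) = 0xBBF4
s_6 = InvRound(s_5, k_2) = 0x7488
s_7 = InvRound(s_6, k_1) = 0x39A3
s_8 = InvRound(s_7, k_0) = 0xC7E5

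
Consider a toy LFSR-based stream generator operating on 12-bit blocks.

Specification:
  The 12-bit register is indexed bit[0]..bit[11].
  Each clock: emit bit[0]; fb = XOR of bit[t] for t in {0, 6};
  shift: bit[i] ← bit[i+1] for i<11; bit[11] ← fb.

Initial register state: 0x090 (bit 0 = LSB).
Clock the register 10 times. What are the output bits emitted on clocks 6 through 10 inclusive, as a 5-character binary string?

00100

reg_0 = 0x090
clock 1: out=0, reg = 0x048
clock 2: out=0, reg = 0x824
clock 3: out=0, reg = 0x412
clock 4: out=0, reg = 0x209
clock 5: out=1, reg = 0x904
clock 6: out=0, reg = 0x482
clock 7: out=0, reg = 0x241
clock 8: out=1, reg = 0x120
clock 9: out=0, reg = 0x090
clock 10: out=0, reg = 0x048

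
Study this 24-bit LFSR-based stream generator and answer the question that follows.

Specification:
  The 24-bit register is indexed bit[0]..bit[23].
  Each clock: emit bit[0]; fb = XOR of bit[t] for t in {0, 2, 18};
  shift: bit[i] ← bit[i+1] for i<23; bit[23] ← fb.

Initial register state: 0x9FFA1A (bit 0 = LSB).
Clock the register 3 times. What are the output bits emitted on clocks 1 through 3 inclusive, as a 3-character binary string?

reg_0 = 0x9FFA1A
clock 1: out=0, reg = 0xCFFD0D
clock 2: out=1, reg = 0xE7FE86
clock 3: out=0, reg = 0x73FF43

010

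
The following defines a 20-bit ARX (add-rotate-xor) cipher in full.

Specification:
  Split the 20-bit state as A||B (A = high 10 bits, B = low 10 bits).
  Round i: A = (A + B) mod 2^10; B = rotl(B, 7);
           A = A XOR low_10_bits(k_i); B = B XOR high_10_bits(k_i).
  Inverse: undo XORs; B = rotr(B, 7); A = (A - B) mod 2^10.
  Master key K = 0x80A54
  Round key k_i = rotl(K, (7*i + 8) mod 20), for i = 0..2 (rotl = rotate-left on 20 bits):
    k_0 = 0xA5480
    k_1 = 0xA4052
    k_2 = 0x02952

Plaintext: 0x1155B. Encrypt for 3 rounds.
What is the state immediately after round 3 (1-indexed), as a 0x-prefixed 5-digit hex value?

0xD47B4

s_0 = plaintext = 0x1155B
s_1 = Round(s_0, k_0) = 0x4833E
s_2 = Round(s_1, k_1) = 0x031F7
s_3 = Round(s_2, k_2) = 0xD47B4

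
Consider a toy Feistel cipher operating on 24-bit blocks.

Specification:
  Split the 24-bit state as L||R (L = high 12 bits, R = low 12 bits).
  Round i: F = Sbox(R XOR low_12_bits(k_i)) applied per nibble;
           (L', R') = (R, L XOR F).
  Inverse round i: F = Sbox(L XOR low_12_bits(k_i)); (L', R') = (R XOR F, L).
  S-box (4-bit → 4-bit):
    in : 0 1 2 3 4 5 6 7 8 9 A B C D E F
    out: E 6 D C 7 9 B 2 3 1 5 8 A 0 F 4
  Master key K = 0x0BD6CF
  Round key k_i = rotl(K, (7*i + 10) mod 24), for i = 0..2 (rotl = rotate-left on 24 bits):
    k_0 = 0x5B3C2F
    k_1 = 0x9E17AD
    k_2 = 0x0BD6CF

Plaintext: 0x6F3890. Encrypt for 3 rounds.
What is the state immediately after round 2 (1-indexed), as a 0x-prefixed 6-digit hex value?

0x177395

s_0 = plaintext = 0x6F3890
s_1 = Round(s_0, k_0) = 0x890177
s_2 = Round(s_1, k_1) = 0x177395
s_3 = Round(s_2, k_2) = 0x3958E2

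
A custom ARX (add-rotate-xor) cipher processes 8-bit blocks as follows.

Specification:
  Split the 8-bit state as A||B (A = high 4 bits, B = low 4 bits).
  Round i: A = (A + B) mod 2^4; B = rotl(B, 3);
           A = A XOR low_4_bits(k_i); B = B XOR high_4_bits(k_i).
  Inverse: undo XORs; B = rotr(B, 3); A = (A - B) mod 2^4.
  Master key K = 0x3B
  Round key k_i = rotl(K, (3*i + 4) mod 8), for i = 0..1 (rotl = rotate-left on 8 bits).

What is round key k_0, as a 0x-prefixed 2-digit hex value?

K = 0x3B
k_0 = rotl(K, (3*0+4) mod 8) = rotl(K, 4) = 0xB3

0xB3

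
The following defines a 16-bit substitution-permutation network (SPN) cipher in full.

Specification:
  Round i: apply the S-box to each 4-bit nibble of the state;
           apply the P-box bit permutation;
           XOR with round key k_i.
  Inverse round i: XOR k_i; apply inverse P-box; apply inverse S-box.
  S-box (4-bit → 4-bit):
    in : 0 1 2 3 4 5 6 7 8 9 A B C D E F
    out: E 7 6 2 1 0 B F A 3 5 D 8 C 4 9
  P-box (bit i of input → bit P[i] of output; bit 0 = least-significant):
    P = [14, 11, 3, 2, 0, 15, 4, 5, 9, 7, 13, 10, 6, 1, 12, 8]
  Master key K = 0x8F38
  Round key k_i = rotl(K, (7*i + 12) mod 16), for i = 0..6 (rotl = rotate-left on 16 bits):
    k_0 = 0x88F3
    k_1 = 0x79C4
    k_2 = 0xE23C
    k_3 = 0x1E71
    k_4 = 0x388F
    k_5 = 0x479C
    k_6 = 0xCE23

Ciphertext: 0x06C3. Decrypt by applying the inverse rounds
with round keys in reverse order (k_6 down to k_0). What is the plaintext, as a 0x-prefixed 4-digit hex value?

0x98C6

s_0 = ciphertext = 0x06C3
s_1 = InvRound(s_0, k_6) = 0x4389
s_2 = InvRound(s_1, k_5) = 0x5CAC
s_3 = InvRound(s_2, k_4) = 0x3DF4
s_4 = InvRound(s_3, k_3) = 0xC14C
s_5 = InvRound(s_4, k_2) = 0xFAD5
s_6 = InvRound(s_5, k_1) = 0xC415
s_7 = InvRound(s_6, k_0) = 0x98C6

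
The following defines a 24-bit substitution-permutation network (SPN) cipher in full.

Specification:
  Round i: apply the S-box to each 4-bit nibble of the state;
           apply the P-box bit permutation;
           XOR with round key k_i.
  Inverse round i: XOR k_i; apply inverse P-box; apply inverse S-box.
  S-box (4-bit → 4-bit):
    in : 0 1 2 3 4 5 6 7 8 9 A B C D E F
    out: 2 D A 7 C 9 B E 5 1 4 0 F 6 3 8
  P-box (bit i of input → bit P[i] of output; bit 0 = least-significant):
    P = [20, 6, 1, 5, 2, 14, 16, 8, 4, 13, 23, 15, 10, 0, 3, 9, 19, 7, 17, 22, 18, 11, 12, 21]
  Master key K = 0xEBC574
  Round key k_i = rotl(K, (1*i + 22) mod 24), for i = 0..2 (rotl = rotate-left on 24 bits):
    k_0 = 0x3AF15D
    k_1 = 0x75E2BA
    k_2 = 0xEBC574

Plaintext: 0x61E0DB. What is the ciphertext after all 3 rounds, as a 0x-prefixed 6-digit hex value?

s_0 = plaintext = 0x61E0DB
s_1 = Round(s_0, k_0) = 0x559D5C
s_2 = Round(s_1, k_1) = 0x89C7DC
s_3 = Round(s_2, k_2) = 0x76331F

0x76331F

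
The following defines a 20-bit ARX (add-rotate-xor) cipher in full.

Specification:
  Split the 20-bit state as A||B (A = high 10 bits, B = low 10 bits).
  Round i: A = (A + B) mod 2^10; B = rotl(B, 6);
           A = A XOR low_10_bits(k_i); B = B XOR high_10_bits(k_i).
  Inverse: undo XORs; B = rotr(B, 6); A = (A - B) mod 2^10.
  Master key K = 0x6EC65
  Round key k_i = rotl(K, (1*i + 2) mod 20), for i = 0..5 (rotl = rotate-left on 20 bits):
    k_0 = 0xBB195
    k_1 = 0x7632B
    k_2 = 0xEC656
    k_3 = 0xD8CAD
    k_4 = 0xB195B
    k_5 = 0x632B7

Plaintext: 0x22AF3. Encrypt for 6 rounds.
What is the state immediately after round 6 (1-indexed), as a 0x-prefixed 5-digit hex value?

s_0 = plaintext = 0x22AF3
s_1 = Round(s_0, k_0) = 0xBA203
s_2 = Round(s_1, k_1) = 0xF0138
s_3 = Round(s_2, k_2) = 0xAB9A2
s_4 = Round(s_3, k_3) = 0x3F7F9
s_5 = Round(s_4, k_4) = 0x6B4B9
s_6 = Round(s_5, k_5) = 0x347C7

0x347C7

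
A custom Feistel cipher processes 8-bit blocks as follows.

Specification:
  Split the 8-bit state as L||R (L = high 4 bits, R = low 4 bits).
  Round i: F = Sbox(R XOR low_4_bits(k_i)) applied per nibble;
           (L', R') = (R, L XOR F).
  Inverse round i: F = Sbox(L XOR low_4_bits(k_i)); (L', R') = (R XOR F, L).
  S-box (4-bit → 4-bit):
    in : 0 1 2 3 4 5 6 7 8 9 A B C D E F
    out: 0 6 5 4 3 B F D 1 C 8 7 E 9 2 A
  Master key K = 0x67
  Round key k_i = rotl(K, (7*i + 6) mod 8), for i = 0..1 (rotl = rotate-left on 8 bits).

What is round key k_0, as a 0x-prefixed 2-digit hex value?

0xD9

K = 0x67
k_0 = rotl(K, (7*0+6) mod 8) = rotl(K, 6) = 0xD9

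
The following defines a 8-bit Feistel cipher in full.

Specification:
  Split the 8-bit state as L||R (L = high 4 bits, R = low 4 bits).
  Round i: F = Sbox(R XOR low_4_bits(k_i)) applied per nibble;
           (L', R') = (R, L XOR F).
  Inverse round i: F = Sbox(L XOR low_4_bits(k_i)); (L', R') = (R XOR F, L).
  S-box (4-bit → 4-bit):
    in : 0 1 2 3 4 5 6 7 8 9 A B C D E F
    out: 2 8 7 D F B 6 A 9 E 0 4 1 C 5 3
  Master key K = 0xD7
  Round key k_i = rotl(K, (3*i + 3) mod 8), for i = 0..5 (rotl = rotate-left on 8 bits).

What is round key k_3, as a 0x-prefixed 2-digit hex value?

K = 0xD7
k_0 = rotl(K, (3*0+3) mod 8) = rotl(K, 3) = 0xBE
k_1 = rotl(K, (3*1+3) mod 8) = rotl(K, 6) = 0xF5
k_2 = rotl(K, (3*2+3) mod 8) = rotl(K, 1) = 0xAF
k_3 = rotl(K, (3*3+3) mod 8) = rotl(K, 4) = 0x7D

0x7D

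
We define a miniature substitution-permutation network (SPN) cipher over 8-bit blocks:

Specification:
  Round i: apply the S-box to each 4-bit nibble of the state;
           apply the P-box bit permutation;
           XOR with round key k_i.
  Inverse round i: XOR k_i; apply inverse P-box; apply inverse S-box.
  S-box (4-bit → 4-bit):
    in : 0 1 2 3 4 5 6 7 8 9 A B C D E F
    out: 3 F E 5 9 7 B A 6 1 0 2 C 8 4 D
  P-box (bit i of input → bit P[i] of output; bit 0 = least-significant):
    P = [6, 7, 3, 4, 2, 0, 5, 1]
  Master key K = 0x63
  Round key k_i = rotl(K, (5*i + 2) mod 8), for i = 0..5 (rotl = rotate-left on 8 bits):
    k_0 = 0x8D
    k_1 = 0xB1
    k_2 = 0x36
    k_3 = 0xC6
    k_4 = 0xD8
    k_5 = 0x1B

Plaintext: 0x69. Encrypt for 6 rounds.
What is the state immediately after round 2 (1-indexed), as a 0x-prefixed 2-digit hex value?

s_0 = plaintext = 0x69
s_1 = Round(s_0, k_0) = 0xCA
s_2 = Round(s_1, k_1) = 0x93
s_3 = Round(s_2, k_2) = 0x7A
s_4 = Round(s_3, k_3) = 0xC5
s_5 = Round(s_4, k_4) = 0x32
s_6 = Round(s_5, k_5) = 0xA7

0x93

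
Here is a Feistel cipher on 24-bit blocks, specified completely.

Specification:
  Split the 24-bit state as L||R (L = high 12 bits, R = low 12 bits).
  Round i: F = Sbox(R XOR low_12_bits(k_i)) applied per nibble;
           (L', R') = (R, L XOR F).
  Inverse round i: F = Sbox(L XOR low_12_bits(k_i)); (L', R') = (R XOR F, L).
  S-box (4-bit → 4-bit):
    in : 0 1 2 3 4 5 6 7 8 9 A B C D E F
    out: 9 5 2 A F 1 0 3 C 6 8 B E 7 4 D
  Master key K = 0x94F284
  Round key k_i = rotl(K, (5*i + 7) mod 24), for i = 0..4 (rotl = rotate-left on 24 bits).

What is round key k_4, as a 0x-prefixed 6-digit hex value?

0xA79424

K = 0x94F284
k_0 = rotl(K, (5*0+7) mod 24) = rotl(K, 7) = 0x79424A
k_1 = rotl(K, (5*1+7) mod 24) = rotl(K, 12) = 0x28494F
k_2 = rotl(K, (5*2+7) mod 24) = rotl(K, 17) = 0x0929E5
k_3 = rotl(K, (5*3+7) mod 24) = rotl(K, 22) = 0x253CA1
k_4 = rotl(K, (5*4+7) mod 24) = rotl(K, 3) = 0xA79424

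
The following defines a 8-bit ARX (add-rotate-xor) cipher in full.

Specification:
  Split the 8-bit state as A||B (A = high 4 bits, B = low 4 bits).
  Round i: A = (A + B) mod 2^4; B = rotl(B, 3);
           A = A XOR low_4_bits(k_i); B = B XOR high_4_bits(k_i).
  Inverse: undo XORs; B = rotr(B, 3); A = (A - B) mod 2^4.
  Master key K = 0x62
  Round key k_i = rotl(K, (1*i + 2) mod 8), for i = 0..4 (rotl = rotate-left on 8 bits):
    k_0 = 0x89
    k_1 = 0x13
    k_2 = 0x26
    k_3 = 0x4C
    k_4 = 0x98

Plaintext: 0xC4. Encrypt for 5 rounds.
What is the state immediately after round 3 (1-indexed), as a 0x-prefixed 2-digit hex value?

0x20

s_0 = plaintext = 0xC4
s_1 = Round(s_0, k_0) = 0x9A
s_2 = Round(s_1, k_1) = 0x04
s_3 = Round(s_2, k_2) = 0x20
s_4 = Round(s_3, k_3) = 0xE4
s_5 = Round(s_4, k_4) = 0xAB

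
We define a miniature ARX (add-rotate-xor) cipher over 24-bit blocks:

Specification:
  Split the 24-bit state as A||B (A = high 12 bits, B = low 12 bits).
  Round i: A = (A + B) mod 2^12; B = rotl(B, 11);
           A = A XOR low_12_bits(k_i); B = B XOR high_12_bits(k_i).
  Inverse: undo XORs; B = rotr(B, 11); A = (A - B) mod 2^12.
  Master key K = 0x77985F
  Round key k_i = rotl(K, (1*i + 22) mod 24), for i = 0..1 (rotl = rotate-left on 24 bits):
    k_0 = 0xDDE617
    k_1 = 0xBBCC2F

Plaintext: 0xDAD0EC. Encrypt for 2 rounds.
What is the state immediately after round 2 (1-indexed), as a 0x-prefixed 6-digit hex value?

0xA19D68

s_0 = plaintext = 0xDAD0EC
s_1 = Round(s_0, k_0) = 0x88EDA8
s_2 = Round(s_1, k_1) = 0xA19D68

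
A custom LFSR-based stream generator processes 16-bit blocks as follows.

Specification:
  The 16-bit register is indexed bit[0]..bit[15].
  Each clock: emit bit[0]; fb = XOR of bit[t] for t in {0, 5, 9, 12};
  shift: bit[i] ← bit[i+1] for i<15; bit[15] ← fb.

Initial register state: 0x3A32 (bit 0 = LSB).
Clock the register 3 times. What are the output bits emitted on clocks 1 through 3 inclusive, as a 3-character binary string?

010

reg_0 = 0x3A32
clock 1: out=0, reg = 0x9D19
clock 2: out=1, reg = 0x4E8C
clock 3: out=0, reg = 0xA746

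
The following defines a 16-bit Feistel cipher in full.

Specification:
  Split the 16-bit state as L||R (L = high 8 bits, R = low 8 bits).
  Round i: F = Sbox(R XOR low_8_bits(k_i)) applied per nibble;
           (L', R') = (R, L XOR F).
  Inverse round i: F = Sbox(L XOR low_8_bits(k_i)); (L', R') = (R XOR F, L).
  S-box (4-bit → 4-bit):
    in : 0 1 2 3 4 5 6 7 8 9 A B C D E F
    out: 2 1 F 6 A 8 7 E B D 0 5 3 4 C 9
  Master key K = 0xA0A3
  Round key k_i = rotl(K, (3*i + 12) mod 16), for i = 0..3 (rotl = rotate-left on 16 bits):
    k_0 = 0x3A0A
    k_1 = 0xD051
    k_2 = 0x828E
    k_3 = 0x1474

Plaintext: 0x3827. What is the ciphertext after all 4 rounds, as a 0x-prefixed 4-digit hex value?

s_0 = plaintext = 0x3827
s_1 = Round(s_0, k_0) = 0x27CC
s_2 = Round(s_1, k_1) = 0xCCF3
s_3 = Round(s_2, k_2) = 0xF328
s_4 = Round(s_3, k_3) = 0x2870

0x2870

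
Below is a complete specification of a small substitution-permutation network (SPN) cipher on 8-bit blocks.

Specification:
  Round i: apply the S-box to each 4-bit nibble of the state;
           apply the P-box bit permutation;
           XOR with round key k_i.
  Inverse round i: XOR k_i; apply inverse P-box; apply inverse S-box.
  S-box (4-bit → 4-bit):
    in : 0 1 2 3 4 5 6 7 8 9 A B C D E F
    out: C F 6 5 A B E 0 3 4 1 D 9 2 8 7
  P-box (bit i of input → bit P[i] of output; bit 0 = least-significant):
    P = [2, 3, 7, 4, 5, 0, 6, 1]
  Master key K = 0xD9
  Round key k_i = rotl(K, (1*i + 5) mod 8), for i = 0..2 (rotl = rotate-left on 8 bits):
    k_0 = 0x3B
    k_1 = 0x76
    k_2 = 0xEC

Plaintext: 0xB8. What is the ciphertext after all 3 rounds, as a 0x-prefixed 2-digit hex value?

0x6F

s_0 = plaintext = 0xB8
s_1 = Round(s_0, k_0) = 0x55
s_2 = Round(s_1, k_1) = 0x49
s_3 = Round(s_2, k_2) = 0x6F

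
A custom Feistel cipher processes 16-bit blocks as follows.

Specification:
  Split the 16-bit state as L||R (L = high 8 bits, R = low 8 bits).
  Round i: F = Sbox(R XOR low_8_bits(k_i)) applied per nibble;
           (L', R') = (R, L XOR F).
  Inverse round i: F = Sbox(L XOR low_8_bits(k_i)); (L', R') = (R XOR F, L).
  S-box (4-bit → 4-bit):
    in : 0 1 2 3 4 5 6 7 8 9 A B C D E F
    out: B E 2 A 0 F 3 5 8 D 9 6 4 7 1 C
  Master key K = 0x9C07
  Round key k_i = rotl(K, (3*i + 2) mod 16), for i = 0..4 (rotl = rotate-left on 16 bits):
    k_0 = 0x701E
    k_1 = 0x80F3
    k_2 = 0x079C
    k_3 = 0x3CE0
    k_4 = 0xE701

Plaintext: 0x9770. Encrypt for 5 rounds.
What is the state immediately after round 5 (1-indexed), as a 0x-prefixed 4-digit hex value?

0x1BA5

s_0 = plaintext = 0x9770
s_1 = Round(s_0, k_0) = 0x70A6
s_2 = Round(s_1, k_1) = 0xA68F
s_3 = Round(s_2, k_2) = 0x8F4C
s_4 = Round(s_3, k_3) = 0x4C1B
s_5 = Round(s_4, k_4) = 0x1BA5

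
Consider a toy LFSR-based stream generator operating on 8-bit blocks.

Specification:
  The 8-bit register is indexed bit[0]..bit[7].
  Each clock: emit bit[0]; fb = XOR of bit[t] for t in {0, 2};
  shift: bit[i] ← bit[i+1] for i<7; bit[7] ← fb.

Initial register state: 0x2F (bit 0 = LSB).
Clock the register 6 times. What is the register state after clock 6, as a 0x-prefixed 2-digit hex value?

0x90

reg_0 = 0x2F
clock 1: out=1, reg = 0x17
clock 2: out=1, reg = 0x0B
clock 3: out=1, reg = 0x85
clock 4: out=1, reg = 0x42
clock 5: out=0, reg = 0x21
clock 6: out=1, reg = 0x90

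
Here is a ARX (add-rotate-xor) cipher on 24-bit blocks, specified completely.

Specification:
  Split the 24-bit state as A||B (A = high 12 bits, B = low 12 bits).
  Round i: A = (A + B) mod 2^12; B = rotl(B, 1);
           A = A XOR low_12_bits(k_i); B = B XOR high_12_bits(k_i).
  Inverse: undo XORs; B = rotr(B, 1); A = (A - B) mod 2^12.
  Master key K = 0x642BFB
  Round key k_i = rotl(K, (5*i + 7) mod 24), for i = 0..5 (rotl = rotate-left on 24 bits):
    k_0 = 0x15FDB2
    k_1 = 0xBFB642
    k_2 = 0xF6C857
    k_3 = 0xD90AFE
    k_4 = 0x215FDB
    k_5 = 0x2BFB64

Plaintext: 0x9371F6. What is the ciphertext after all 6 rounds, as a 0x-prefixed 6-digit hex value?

0xFFA26F

s_0 = plaintext = 0x9371F6
s_1 = Round(s_0, k_0) = 0x69F2B3
s_2 = Round(s_1, k_1) = 0xF10E9D
s_3 = Round(s_2, k_2) = 0x5FA257
s_4 = Round(s_3, k_3) = 0x2AF93E
s_5 = Round(s_4, k_4) = 0x436068
s_6 = Round(s_5, k_5) = 0xFFA26F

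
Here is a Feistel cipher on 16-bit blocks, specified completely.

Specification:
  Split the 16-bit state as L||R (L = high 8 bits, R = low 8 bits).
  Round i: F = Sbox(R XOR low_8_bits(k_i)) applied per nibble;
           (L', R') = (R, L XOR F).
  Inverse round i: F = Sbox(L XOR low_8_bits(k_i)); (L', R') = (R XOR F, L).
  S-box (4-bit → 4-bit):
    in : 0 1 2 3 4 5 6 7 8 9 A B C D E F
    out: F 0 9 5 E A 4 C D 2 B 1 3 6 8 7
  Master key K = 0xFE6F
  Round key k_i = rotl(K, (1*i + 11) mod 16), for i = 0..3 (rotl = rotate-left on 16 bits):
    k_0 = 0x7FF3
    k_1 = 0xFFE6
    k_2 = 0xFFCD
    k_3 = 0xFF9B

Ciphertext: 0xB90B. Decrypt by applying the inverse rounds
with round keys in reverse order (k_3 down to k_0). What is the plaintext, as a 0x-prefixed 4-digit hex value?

0x1DEF

s_0 = ciphertext = 0xB90B
s_1 = InvRound(s_0, k_3) = 0x92B9
s_2 = InvRound(s_1, k_2) = 0x1E92
s_3 = InvRound(s_2, k_1) = 0xEF1E
s_4 = InvRound(s_3, k_0) = 0x1DEF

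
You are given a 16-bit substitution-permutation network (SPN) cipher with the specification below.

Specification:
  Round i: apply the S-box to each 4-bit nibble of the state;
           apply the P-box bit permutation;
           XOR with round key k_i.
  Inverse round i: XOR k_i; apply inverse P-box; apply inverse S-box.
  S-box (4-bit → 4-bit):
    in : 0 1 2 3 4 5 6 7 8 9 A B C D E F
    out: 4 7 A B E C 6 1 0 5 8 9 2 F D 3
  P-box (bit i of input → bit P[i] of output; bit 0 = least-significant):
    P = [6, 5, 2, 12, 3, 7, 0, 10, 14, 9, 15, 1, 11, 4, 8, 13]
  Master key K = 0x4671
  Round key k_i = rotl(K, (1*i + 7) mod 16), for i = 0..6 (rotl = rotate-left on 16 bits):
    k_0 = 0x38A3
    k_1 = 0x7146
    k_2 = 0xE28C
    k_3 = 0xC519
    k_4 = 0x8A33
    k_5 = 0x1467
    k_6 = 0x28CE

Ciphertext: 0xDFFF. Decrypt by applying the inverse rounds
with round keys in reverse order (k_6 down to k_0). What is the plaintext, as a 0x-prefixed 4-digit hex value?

s_0 = ciphertext = 0xDFFF
s_1 = InvRound(s_0, k_6) = 0x4152
s_2 = InvRound(s_1, k_5) = 0x6754
s_3 = InvRound(s_2, k_4) = 0xEE51
s_4 = InvRound(s_3, k_3) = 0xEC77
s_5 = InvRound(s_4, k_2) = 0xF2DF
s_6 = InvRound(s_5, k_1) = 0x6618
s_7 = InvRound(s_6, k_0) = 0xF3D2

0xF3D2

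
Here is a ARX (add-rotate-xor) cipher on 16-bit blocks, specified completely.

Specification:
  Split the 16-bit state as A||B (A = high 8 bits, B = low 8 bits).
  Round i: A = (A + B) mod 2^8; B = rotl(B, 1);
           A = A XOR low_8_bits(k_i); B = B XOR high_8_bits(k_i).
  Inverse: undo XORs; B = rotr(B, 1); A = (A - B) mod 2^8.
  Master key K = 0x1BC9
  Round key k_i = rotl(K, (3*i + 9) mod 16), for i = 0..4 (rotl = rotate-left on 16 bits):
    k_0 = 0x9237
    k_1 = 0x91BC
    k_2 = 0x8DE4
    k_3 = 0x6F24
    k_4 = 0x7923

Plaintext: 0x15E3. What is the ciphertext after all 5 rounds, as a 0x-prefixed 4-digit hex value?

s_0 = plaintext = 0x15E3
s_1 = Round(s_0, k_0) = 0xCF55
s_2 = Round(s_1, k_1) = 0x983B
s_3 = Round(s_2, k_2) = 0x37FB
s_4 = Round(s_3, k_3) = 0x1698
s_5 = Round(s_4, k_4) = 0x8D48

0x8D48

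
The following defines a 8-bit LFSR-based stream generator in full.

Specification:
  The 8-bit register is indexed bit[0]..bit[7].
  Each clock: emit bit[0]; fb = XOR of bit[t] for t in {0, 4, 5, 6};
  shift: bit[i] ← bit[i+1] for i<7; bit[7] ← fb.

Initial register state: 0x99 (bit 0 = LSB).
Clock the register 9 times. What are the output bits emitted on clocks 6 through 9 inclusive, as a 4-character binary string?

0010

reg_0 = 0x99
clock 1: out=1, reg = 0x4C
clock 2: out=0, reg = 0xA6
clock 3: out=0, reg = 0xD3
clock 4: out=1, reg = 0xE9
clock 5: out=1, reg = 0xF4
clock 6: out=0, reg = 0xFA
clock 7: out=0, reg = 0xFD
clock 8: out=1, reg = 0x7E
clock 9: out=0, reg = 0xBF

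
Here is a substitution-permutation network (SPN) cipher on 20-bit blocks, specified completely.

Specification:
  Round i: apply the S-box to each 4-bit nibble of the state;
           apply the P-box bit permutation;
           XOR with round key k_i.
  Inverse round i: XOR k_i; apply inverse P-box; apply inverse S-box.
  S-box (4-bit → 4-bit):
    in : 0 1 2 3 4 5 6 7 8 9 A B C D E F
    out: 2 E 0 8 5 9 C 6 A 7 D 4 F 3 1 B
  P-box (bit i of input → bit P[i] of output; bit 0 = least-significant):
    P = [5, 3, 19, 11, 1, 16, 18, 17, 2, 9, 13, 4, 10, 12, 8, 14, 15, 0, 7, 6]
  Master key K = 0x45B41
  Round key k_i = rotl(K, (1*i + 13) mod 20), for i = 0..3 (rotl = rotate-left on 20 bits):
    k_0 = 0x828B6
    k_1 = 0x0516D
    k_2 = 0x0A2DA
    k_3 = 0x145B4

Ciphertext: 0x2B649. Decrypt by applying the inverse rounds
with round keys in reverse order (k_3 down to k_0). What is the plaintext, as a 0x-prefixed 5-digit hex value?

0x3319F

s_0 = ciphertext = 0x2B649
s_1 = InvRound(s_0, k_3) = 0xC1C8D
s_2 = InvRound(s_1, k_2) = 0xFDC46
s_3 = InvRound(s_2, k_1) = 0xD42CC
s_4 = InvRound(s_3, k_0) = 0x3319F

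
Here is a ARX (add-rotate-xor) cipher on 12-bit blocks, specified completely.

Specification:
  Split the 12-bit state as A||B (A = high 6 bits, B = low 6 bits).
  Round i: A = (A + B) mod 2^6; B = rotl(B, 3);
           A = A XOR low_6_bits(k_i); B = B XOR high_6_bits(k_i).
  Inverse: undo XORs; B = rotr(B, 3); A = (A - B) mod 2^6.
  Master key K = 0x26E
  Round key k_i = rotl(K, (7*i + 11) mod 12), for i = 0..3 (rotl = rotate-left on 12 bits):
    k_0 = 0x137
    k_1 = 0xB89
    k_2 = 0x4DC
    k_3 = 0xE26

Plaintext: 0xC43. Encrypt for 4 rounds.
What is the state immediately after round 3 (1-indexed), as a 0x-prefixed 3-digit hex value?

0xFFA

s_0 = plaintext = 0xC43
s_1 = Round(s_0, k_0) = 0x0DC
s_2 = Round(s_1, k_1) = 0x58D
s_3 = Round(s_2, k_2) = 0xFFA
s_4 = Round(s_3, k_3) = 0x7EF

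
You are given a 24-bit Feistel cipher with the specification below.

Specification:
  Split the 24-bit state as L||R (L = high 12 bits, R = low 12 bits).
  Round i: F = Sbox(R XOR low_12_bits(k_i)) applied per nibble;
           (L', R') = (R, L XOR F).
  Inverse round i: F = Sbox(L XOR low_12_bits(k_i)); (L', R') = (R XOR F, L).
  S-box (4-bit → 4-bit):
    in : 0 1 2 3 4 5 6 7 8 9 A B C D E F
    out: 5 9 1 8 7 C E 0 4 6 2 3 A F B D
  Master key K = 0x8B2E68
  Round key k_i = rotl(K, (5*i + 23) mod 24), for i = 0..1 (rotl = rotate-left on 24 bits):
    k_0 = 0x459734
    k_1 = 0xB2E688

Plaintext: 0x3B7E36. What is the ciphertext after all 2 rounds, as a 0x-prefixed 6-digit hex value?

0x5E66DD

s_0 = plaintext = 0x3B7E36
s_1 = Round(s_0, k_0) = 0xE365E6
s_2 = Round(s_1, k_1) = 0x5E66DD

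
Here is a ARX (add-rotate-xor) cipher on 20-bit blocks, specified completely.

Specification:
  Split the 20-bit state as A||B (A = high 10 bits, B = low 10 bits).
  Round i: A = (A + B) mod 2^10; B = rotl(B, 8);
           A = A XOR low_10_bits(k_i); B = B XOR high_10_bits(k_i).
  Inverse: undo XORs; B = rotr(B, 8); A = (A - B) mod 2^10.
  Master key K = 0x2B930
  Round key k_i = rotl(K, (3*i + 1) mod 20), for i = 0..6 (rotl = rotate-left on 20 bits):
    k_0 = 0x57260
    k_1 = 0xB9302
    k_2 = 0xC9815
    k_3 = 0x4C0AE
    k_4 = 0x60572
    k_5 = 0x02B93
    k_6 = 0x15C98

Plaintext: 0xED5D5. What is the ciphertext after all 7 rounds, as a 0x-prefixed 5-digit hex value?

s_0 = plaintext = 0xED5D5
s_1 = Round(s_0, k_0) = 0xFA829
s_2 = Round(s_1, k_1) = 0xC47EE
s_3 = Round(s_2, k_2) = 0xBA9DD
s_4 = Round(s_3, k_3) = 0x1A447
s_5 = Round(s_4, k_4) = 0x70A90
s_6 = Round(s_5, k_5) = 0xF04AE
s_7 = Round(s_6, k_6) = 0x3DE7C

0x3DE7C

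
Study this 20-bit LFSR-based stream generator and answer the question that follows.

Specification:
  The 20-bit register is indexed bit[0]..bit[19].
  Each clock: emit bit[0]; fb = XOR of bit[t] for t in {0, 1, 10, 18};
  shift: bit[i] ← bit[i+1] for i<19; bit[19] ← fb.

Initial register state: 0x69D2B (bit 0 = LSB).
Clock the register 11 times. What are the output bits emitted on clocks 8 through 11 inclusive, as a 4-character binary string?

reg_0 = 0x69D2B
clock 1: out=1, reg = 0x34E95
clock 2: out=1, reg = 0x1A74A
clock 3: out=0, reg = 0x0D3A5
clock 4: out=1, reg = 0x869D2
clock 5: out=0, reg = 0xC34E9
clock 6: out=1, reg = 0xE1A74
clock 7: out=0, reg = 0xF0D3A
clock 8: out=0, reg = 0xF869D
clock 9: out=1, reg = 0xFC34E
clock 10: out=0, reg = 0x7E1A7
clock 11: out=1, reg = 0xBF0D3

0101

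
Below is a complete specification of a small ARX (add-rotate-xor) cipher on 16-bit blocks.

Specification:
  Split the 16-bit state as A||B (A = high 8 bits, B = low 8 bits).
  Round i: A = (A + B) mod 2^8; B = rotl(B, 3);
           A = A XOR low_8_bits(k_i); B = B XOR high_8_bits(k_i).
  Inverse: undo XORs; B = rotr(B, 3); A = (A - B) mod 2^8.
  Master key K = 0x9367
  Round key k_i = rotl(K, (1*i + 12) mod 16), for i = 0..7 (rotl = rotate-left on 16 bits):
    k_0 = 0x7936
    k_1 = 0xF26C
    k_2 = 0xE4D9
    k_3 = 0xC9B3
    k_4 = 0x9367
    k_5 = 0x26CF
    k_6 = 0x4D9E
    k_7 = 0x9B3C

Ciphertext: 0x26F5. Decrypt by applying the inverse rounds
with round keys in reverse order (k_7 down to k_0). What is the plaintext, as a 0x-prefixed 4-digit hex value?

0xF6A0

s_0 = ciphertext = 0x26F5
s_1 = InvRound(s_0, k_7) = 0x4DCD
s_2 = InvRound(s_1, k_6) = 0xC310
s_3 = InvRound(s_2, k_5) = 0x46C6
s_4 = InvRound(s_3, k_4) = 0x77AA
s_5 = InvRound(s_4, k_3) = 0x586C
s_6 = InvRound(s_5, k_2) = 0x7011
s_7 = InvRound(s_6, k_1) = 0xA07C
s_8 = InvRound(s_7, k_0) = 0xF6A0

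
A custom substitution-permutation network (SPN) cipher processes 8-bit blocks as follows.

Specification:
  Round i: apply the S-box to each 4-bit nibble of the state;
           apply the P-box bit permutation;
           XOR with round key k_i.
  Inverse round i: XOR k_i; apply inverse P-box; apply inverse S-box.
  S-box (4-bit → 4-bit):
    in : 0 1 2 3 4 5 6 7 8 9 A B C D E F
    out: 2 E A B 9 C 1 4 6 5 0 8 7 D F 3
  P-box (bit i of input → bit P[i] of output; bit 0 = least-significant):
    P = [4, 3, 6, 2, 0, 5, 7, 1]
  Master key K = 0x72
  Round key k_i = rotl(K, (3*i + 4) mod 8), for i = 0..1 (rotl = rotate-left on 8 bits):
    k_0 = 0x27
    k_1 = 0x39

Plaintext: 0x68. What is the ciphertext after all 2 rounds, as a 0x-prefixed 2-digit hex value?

0x64

s_0 = plaintext = 0x68
s_1 = Round(s_0, k_0) = 0x6E
s_2 = Round(s_1, k_1) = 0x64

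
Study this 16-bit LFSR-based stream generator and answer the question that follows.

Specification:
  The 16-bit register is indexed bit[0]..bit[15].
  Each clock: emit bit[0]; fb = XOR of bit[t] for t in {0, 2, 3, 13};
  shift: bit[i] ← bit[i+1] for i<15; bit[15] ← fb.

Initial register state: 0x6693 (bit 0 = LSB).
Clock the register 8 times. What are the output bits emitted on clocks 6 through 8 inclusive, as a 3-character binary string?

reg_0 = 0x6693
clock 1: out=1, reg = 0x3349
clock 2: out=1, reg = 0x99A4
clock 3: out=0, reg = 0xCCD2
clock 4: out=0, reg = 0x6669
clock 5: out=1, reg = 0xB334
clock 6: out=0, reg = 0x599A
clock 7: out=0, reg = 0xACCD
clock 8: out=1, reg = 0x5666

001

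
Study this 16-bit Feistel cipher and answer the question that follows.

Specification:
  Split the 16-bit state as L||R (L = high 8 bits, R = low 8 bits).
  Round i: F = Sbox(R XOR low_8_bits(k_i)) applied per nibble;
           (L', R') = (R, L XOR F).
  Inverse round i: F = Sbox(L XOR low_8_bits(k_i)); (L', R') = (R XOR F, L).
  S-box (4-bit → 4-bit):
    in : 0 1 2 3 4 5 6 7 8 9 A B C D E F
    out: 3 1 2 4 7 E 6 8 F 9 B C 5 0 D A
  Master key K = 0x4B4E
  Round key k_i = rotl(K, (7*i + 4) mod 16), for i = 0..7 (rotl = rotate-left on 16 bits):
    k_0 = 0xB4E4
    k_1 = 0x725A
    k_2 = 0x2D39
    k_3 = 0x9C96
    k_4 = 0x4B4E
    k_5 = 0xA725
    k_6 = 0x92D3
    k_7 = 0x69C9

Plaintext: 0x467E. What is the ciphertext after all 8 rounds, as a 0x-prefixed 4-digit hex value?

s_0 = plaintext = 0x467E
s_1 = Round(s_0, k_0) = 0x7EDD
s_2 = Round(s_1, k_1) = 0xDD86
s_3 = Round(s_2, k_2) = 0x8617
s_4 = Round(s_3, k_3) = 0x1777
s_5 = Round(s_4, k_4) = 0x775E
s_6 = Round(s_5, k_5) = 0x5EFB
s_7 = Round(s_6, k_6) = 0xFB71
s_8 = Round(s_7, k_7) = 0x7134

0x7134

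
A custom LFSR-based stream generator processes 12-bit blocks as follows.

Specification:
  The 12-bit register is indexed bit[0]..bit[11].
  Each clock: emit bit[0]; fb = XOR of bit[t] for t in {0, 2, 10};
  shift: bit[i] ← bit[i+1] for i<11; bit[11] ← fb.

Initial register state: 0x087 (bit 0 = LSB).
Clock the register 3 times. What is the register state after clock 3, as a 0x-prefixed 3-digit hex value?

0xC10

reg_0 = 0x087
clock 1: out=1, reg = 0x043
clock 2: out=1, reg = 0x821
clock 3: out=1, reg = 0xC10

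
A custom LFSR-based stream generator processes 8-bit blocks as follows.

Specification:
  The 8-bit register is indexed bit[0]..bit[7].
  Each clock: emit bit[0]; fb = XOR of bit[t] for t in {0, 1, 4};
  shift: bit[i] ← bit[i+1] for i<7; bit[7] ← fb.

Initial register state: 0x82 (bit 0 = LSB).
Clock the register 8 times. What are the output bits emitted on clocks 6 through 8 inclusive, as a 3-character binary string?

reg_0 = 0x82
clock 1: out=0, reg = 0xC1
clock 2: out=1, reg = 0xE0
clock 3: out=0, reg = 0x70
clock 4: out=0, reg = 0xB8
clock 5: out=0, reg = 0xDC
clock 6: out=0, reg = 0xEE
clock 7: out=0, reg = 0xF7
clock 8: out=1, reg = 0xFB

001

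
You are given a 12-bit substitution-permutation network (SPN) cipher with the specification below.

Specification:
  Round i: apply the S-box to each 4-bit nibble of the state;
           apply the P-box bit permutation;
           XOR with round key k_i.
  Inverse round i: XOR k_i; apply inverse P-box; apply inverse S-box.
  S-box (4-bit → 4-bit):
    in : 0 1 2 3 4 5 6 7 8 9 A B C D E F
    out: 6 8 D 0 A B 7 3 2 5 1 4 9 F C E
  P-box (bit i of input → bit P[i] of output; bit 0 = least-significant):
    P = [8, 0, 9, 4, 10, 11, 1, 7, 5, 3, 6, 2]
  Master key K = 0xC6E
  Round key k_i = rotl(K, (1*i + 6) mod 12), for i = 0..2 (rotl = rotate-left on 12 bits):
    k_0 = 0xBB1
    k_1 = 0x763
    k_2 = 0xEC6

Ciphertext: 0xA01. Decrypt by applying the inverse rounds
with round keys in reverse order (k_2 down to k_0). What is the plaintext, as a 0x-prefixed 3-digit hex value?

s_0 = ciphertext = 0xA01
s_1 = InvRound(s_0, k_2) = 0xE28
s_2 = InvRound(s_1, k_1) = 0x007
s_3 = InvRound(s_2, k_0) = 0xCF2

0xCF2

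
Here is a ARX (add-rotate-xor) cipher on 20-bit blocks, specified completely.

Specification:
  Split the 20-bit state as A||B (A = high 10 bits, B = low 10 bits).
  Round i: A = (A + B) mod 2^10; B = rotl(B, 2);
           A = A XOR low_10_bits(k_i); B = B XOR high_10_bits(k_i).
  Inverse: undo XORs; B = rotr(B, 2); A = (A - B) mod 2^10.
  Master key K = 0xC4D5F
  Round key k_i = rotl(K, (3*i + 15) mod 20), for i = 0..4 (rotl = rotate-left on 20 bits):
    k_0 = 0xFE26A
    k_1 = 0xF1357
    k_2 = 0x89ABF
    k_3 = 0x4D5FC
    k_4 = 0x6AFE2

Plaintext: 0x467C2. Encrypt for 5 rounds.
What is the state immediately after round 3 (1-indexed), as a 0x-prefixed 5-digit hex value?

s_0 = plaintext = 0x467C2
s_1 = Round(s_0, k_0) = 0xAC4F3
s_2 = Round(s_1, k_1) = 0x3CC08
s_3 = Round(s_2, k_2) = 0x91206
s_4 = Round(s_3, k_3) = 0x6D92F
s_5 = Round(s_4, k_4) = 0x41D16

0x91206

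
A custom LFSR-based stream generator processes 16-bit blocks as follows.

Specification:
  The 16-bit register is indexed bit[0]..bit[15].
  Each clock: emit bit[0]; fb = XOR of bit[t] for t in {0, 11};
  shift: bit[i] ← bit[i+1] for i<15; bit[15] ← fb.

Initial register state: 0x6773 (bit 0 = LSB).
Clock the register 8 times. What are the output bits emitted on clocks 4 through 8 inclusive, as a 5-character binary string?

01110

reg_0 = 0x6773
clock 1: out=1, reg = 0xB3B9
clock 2: out=1, reg = 0xD9DC
clock 3: out=0, reg = 0xECEE
clock 4: out=0, reg = 0xF677
clock 5: out=1, reg = 0xFB3B
clock 6: out=1, reg = 0x7D9D
clock 7: out=1, reg = 0x3ECE
clock 8: out=0, reg = 0x9F67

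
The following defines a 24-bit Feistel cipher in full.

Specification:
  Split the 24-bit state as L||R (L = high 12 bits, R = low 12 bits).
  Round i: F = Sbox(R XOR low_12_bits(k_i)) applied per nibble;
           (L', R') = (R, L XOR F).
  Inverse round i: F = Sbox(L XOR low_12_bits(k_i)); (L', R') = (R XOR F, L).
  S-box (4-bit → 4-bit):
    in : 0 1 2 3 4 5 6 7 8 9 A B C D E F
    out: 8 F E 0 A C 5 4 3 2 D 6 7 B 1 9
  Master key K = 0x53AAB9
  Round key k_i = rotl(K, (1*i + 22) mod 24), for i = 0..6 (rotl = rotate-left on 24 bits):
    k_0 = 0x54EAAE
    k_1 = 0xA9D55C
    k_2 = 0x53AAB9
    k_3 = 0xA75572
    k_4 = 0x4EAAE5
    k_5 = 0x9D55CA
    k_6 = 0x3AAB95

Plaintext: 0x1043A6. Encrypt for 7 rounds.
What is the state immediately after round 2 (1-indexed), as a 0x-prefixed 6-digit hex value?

s_0 = plaintext = 0x1043A6
s_1 = Round(s_0, k_0) = 0x3A6387
s_2 = Round(s_1, k_1) = 0x387610
s_3 = Round(s_2, k_2) = 0x610455
s_4 = Round(s_3, k_3) = 0x4559F4
s_5 = Round(s_4, k_4) = 0x9F44AA
s_6 = Round(s_5, k_5) = 0x4AA6AC
s_7 = Round(s_6, k_6) = 0x6ACFA8

0x387610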